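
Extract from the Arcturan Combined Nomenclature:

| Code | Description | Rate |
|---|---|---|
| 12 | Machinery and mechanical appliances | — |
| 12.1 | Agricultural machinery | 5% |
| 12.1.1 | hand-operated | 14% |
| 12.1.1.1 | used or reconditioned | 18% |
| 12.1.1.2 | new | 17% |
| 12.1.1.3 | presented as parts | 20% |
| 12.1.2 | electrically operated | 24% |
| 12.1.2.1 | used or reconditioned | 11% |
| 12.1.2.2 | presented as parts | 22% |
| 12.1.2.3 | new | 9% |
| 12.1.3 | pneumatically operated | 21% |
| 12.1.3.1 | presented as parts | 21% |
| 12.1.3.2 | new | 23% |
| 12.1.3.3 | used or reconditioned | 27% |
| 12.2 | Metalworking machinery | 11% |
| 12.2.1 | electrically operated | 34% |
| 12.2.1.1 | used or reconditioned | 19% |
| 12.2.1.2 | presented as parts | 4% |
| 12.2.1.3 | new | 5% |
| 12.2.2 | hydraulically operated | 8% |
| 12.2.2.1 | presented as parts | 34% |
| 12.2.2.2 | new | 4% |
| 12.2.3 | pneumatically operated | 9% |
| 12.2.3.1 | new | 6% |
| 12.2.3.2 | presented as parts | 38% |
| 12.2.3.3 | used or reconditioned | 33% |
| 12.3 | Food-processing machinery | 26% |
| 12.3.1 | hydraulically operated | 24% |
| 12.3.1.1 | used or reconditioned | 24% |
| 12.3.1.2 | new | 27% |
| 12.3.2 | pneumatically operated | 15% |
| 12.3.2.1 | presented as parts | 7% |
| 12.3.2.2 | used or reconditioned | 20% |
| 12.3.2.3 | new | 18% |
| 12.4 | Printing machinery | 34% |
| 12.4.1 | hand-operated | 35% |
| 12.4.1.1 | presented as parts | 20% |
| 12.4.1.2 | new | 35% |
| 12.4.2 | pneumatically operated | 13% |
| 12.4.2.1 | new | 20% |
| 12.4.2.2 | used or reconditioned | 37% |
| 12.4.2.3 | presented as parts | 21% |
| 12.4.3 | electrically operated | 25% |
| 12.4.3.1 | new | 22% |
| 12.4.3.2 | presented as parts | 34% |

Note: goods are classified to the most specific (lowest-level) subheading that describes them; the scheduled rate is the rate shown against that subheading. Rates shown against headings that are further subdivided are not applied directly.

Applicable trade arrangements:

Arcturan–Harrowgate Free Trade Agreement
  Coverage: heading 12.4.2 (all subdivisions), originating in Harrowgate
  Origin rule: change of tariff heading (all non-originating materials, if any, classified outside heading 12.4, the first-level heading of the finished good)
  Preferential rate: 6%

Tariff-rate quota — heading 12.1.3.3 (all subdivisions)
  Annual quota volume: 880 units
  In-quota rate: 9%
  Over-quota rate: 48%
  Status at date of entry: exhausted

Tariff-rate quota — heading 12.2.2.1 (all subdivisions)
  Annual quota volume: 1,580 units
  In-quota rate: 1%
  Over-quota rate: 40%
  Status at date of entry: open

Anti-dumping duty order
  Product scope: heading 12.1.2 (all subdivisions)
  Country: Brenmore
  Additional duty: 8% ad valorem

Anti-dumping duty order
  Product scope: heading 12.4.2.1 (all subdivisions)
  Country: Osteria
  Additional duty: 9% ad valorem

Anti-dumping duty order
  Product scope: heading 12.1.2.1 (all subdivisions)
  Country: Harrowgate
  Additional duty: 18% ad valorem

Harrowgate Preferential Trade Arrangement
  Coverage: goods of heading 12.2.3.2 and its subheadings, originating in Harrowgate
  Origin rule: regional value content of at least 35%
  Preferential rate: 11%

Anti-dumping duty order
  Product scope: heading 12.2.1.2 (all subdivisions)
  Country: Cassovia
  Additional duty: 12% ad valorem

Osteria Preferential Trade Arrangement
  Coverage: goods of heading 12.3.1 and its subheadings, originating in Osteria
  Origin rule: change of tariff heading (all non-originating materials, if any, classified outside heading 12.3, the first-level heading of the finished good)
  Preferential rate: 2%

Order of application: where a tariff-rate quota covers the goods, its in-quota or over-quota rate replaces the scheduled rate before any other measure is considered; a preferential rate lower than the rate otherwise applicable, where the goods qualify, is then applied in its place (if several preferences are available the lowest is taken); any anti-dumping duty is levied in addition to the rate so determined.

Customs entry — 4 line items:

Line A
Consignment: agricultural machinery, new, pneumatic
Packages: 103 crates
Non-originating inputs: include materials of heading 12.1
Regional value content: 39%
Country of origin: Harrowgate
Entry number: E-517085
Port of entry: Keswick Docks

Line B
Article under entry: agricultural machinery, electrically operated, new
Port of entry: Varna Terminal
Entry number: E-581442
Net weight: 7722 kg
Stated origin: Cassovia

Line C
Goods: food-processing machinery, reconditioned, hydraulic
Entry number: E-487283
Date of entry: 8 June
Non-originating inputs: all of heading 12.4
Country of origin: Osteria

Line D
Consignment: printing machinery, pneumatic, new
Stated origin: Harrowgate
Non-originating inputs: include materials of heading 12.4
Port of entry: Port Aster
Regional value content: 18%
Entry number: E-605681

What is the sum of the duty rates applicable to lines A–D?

Line A: agricultural → 12.1; pneumatic → 12.1.3; new → 12.1.3.2. Scheduled 23%. Harrowgate agreement on 12.4.2: 12.1.3.2 not covered; Harrowgate agreement on 12.2.3.2: 12.1.3.2 not covered. → 23%.
Line B: agricultural → 12.1; electrically operated → 12.1.2; new → 12.1.2.3. Scheduled 9%. No special measure applies. → 9%.
Line C: food-processing → 12.3; hydraulic → 12.3.1; reconditioned → 12.3.1.1. Scheduled 24%. Osteria agreement on 12.3.1: CTH met → 2% available; preferential 2%. → 2%.
Line D: printing → 12.4; pneumatic → 12.4.2; new → 12.4.2.1. Scheduled 20%. Harrowgate agreement on 12.4.2: CTH not met; Harrowgate agreement on 12.2.3.2: 12.4.2.1 not covered. → 20%.
Sum: 23% + 9% + 2% + 20% = 54%.

54%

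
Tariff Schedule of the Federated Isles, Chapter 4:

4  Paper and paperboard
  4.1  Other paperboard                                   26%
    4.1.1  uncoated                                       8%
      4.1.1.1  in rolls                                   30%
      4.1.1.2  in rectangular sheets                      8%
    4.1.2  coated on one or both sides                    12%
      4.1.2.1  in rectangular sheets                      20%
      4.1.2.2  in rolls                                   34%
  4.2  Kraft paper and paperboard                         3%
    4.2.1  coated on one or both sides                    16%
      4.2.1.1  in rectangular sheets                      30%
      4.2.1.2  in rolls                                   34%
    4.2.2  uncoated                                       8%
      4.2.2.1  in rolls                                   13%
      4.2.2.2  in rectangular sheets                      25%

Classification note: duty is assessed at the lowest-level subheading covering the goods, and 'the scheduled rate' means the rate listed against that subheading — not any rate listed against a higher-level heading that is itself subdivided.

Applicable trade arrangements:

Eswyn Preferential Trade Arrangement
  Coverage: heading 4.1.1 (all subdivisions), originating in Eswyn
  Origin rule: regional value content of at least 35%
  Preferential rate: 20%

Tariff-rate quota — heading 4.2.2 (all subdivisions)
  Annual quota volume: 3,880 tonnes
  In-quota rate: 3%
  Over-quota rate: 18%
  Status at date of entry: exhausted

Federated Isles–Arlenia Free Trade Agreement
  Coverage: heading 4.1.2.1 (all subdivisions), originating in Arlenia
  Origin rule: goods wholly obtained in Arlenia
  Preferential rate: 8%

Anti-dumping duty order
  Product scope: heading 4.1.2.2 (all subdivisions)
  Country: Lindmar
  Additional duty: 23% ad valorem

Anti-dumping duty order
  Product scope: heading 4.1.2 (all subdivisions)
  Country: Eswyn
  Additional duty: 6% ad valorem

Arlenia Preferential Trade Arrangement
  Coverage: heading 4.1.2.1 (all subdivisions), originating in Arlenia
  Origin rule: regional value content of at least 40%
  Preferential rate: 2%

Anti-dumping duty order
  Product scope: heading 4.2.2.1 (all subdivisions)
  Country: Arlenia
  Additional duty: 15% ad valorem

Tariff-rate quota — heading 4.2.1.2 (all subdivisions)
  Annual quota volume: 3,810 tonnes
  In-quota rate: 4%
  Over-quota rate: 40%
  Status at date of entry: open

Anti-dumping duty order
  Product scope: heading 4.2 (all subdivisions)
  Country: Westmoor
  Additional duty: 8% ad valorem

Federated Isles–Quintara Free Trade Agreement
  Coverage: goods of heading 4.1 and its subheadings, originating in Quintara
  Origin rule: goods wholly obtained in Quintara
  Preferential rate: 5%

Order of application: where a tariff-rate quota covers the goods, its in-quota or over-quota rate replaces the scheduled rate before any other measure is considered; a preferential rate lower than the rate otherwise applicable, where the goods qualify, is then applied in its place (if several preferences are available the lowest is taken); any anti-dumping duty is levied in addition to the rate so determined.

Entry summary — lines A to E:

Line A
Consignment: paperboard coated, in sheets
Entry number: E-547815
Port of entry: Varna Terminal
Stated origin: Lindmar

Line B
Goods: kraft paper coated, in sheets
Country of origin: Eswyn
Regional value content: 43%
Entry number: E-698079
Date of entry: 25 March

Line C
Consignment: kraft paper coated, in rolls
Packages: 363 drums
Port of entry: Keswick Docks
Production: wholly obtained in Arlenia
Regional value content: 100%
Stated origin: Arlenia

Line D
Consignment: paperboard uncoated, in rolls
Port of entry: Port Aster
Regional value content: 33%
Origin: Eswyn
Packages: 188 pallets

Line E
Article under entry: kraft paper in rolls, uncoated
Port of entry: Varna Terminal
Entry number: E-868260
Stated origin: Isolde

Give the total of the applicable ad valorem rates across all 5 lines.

102%

Line A: paperboard → 4.1; coated → 4.1.2; in sheets → 4.1.2.1. Scheduled 20%. No special measure applies. → 20%.
Line B: kraft paper → 4.2; coated → 4.2.1; in sheets → 4.2.1.1. Scheduled 30%. Eswyn agreement on 4.1.1: 4.2.1.1 not covered. → 30%.
Line C: kraft paper → 4.2; coated → 4.2.1; in rolls → 4.2.1.2. Scheduled 34%. quota on 4.2.1.2 open → in-quota 4%; Arlenia agreement on 4.1.2.1: 4.2.1.2 not covered; Arlenia agreement on 4.1.2.1: 4.2.1.2 not covered. → 4%.
Line D: paperboard → 4.1; uncoated → 4.1.1; in rolls → 4.1.1.1. Scheduled 30%. Eswyn agreement on 4.1.1: RVC < 35%. → 30%.
Line E: kraft paper → 4.2; uncoated → 4.2.2; in rolls → 4.2.2.1. Scheduled 13%. quota on 4.2.2 exhausted → over-quota 18%. → 18%.
Sum: 20% + 30% + 4% + 30% + 18% = 102%.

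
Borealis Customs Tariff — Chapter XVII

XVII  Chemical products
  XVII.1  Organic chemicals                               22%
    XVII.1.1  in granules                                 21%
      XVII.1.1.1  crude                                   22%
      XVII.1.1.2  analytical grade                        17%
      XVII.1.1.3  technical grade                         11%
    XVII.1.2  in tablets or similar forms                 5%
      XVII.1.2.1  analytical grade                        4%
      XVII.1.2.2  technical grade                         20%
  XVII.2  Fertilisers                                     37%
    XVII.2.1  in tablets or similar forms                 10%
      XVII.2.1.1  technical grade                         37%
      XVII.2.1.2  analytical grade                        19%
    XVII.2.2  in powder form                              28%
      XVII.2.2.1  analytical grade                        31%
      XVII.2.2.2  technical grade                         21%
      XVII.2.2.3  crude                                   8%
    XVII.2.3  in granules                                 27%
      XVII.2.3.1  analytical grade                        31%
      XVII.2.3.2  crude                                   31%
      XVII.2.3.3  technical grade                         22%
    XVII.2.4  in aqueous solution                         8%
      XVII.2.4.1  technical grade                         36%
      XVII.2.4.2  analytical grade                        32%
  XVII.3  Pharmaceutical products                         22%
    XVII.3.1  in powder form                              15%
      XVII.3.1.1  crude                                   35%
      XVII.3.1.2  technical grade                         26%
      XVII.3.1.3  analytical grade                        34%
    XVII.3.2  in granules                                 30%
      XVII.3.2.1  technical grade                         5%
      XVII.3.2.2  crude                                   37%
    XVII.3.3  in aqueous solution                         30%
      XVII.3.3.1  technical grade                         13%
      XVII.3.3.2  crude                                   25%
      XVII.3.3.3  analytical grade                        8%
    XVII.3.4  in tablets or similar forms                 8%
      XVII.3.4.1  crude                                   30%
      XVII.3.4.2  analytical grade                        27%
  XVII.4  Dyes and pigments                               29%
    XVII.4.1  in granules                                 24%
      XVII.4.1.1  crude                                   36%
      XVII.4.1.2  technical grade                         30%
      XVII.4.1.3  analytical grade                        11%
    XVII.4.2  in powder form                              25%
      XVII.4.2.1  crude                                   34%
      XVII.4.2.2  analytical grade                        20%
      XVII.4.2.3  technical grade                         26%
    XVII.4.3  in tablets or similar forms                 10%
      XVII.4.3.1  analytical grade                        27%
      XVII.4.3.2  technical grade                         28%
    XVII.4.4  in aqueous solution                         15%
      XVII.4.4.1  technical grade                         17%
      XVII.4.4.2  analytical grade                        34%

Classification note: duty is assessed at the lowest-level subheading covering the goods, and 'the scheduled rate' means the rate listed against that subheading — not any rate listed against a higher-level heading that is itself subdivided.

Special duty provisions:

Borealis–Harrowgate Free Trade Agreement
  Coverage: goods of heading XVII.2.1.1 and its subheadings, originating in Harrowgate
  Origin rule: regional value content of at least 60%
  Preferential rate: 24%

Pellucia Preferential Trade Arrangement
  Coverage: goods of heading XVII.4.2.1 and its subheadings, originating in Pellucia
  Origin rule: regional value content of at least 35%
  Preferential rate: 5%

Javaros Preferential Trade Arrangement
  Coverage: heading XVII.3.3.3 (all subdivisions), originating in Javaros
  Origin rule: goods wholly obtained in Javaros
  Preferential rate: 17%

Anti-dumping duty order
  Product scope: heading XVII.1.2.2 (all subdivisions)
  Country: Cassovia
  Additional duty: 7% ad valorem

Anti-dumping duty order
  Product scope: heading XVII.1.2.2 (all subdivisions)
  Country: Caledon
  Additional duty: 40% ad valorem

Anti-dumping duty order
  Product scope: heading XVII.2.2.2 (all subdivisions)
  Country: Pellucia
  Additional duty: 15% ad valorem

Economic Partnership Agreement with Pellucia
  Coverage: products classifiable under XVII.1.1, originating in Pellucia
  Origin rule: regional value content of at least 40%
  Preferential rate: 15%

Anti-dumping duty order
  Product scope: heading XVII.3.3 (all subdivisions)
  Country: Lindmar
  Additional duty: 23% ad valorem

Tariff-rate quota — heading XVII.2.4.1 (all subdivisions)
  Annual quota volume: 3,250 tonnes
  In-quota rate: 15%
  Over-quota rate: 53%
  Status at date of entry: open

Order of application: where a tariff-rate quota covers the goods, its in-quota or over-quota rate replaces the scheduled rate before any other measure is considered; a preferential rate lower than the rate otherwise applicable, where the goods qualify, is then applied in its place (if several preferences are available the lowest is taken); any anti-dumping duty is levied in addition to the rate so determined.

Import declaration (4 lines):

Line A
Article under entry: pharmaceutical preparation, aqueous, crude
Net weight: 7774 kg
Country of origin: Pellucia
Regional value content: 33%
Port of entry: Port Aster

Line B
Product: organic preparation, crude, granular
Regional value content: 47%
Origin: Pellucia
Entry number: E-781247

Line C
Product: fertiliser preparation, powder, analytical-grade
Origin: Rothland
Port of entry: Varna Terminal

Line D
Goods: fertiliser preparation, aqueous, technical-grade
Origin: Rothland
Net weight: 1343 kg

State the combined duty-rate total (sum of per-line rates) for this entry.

86%

Line A: pharmaceutical → XVII.3; aqueous → XVII.3.3; crude → XVII.3.3.2. Scheduled 25%. Pellucia agreement on XVII.4.2.1: XVII.3.3.2 not covered; Pellucia agreement on XVII.1.1: XVII.3.3.2 not covered. → 25%.
Line B: organic → XVII.1; granular → XVII.1.1; crude → XVII.1.1.1. Scheduled 22%. Pellucia agreement on XVII.4.2.1: XVII.1.1.1 not covered; Pellucia agreement on XVII.1.1: RVC ≥ 40% → 15% available; preferential 15%. → 15%.
Line C: fertiliser → XVII.2; powder → XVII.2.2; analytical-grade → XVII.2.2.1. Scheduled 31%. No special measure applies. → 31%.
Line D: fertiliser → XVII.2; aqueous → XVII.2.4; technical-grade → XVII.2.4.1. Scheduled 36%. quota on XVII.2.4.1 open → in-quota 15%. → 15%.
Sum: 25% + 15% + 31% + 15% = 86%.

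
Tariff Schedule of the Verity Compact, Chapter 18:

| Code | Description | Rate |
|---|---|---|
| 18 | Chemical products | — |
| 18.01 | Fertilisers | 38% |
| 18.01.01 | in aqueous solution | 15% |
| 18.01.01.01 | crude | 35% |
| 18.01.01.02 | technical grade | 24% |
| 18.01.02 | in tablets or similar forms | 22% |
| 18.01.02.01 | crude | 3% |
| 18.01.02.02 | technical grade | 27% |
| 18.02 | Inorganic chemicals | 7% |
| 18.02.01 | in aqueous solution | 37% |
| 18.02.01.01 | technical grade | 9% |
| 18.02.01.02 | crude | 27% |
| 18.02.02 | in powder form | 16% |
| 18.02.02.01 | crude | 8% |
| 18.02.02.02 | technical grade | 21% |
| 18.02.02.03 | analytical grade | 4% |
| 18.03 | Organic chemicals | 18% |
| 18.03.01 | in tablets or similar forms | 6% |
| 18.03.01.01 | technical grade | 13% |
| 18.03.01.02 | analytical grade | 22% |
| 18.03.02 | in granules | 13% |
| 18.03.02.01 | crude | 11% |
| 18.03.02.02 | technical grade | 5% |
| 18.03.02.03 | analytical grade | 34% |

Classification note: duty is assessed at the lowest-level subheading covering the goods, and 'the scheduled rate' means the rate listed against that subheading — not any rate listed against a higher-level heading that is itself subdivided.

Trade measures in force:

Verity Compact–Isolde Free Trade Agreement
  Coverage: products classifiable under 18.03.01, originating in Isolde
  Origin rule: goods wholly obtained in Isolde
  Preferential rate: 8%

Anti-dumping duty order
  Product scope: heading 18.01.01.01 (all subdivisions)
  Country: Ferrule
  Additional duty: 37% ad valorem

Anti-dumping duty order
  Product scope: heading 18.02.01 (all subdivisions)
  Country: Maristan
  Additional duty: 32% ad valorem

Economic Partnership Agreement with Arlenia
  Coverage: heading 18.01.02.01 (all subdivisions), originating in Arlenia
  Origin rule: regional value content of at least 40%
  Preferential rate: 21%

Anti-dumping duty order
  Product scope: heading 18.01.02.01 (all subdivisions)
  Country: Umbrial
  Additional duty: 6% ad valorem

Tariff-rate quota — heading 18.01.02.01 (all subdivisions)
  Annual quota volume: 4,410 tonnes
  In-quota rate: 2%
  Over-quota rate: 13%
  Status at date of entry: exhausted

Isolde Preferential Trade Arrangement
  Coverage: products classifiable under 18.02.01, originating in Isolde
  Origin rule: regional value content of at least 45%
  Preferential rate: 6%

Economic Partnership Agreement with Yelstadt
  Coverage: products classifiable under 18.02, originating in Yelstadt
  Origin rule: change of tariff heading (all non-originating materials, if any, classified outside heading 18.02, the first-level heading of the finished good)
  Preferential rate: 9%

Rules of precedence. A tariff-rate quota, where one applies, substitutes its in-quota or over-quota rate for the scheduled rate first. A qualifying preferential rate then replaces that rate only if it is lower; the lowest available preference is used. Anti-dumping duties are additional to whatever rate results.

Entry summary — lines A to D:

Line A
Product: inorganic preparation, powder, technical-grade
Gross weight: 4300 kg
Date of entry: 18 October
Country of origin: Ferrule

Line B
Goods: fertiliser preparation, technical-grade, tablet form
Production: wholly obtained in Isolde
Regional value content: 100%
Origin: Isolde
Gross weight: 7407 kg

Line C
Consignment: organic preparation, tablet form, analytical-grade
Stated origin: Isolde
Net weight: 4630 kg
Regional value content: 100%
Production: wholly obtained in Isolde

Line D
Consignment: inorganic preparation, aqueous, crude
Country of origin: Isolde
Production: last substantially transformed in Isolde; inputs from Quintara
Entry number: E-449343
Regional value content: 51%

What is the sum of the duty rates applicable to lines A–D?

62%

Line A: inorganic → 18.02; powder → 18.02.02; technical-grade → 18.02.02.02. Scheduled 21%. No special measure applies. → 21%.
Line B: fertiliser → 18.01; tablet form → 18.01.02; technical-grade → 18.01.02.02. Scheduled 27%. Isolde agreement on 18.03.01: 18.01.02.02 not covered; Isolde agreement on 18.02.01: 18.01.02.02 not covered. → 27%.
Line C: organic → 18.03; tablet form → 18.03.01; analytical-grade → 18.03.01.02. Scheduled 22%. Isolde agreement on 18.03.01: wholly obtained → 8% available; Isolde agreement on 18.02.01: 18.03.01.02 not covered; preferential 8%. → 8%.
Line D: inorganic → 18.02; aqueous → 18.02.01; crude → 18.02.01.02. Scheduled 27%. Isolde agreement on 18.03.01: 18.02.01.02 not covered; Isolde agreement on 18.02.01: RVC ≥ 45% → 6% available; preferential 6%. → 6%.
Sum: 21% + 27% + 8% + 6% = 62%.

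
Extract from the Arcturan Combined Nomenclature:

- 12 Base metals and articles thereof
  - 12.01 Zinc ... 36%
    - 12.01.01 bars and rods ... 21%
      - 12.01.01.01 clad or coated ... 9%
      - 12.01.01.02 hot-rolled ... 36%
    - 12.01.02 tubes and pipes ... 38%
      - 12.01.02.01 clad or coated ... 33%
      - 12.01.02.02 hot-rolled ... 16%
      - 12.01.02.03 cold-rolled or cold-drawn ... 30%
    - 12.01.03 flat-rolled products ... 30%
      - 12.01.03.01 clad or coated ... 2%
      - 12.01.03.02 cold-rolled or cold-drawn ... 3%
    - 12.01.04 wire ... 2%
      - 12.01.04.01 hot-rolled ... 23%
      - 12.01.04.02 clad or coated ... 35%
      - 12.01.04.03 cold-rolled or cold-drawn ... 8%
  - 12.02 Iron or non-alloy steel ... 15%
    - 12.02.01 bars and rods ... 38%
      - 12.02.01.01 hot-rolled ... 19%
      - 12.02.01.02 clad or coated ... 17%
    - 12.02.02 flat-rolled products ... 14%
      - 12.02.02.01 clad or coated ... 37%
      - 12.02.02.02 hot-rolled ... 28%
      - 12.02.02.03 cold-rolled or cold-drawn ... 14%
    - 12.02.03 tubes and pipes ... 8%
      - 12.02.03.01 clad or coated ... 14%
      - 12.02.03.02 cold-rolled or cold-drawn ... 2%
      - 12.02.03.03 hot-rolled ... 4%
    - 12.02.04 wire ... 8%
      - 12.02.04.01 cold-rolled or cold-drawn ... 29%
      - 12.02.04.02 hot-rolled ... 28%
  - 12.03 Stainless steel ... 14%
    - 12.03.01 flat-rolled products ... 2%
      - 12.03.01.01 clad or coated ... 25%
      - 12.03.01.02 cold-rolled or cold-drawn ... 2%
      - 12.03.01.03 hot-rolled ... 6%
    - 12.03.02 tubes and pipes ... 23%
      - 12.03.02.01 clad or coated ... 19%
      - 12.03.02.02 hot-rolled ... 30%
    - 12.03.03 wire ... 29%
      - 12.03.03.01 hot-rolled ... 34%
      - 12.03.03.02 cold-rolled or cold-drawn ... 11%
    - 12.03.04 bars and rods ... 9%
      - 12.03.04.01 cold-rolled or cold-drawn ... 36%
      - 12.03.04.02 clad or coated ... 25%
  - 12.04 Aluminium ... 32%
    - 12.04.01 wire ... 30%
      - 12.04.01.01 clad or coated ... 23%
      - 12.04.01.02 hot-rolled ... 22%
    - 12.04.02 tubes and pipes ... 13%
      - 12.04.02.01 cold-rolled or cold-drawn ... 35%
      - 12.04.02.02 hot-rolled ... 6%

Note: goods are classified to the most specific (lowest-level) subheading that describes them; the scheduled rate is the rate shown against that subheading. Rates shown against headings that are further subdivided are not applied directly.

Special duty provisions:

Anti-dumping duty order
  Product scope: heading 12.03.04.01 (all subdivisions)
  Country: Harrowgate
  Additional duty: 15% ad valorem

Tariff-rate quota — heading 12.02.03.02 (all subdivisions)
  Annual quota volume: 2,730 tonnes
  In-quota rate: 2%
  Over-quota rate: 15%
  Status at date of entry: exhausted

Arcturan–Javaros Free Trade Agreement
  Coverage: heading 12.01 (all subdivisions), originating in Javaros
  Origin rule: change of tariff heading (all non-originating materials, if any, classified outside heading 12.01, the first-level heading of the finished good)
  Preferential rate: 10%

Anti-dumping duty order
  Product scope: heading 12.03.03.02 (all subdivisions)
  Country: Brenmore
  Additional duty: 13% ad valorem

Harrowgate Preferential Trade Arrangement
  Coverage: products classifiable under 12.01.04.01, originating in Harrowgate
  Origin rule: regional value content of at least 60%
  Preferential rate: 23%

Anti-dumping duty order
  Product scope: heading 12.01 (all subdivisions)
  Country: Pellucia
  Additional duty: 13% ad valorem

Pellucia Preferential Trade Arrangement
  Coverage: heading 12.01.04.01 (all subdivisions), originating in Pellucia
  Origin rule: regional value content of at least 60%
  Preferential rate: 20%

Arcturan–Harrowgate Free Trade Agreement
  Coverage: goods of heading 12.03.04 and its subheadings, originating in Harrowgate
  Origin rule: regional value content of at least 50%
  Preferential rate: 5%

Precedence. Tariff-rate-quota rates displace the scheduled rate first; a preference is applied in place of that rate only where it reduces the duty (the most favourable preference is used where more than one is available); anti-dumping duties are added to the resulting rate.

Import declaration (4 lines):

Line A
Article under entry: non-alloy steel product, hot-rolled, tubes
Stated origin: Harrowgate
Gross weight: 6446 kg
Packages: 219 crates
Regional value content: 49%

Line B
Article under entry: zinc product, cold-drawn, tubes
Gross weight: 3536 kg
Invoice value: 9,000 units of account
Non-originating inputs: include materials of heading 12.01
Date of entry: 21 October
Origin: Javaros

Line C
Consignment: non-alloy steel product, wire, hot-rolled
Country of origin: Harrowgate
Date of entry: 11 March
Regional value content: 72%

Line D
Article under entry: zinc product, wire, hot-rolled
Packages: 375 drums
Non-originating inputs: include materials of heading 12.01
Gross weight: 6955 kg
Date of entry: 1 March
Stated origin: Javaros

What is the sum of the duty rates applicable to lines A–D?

85%

Line A: non-alloy steel → 12.02; tubes → 12.02.03; hot-rolled → 12.02.03.03. Scheduled 4%. Harrowgate agreement on 12.01.04.01: 12.02.03.03 not covered; Harrowgate agreement on 12.03.04: 12.02.03.03 not covered. → 4%.
Line B: zinc → 12.01; tubes → 12.01.02; cold-drawn → 12.01.02.03. Scheduled 30%. Javaros agreement on 12.01: CTH not met. → 30%.
Line C: non-alloy steel → 12.02; wire → 12.02.04; hot-rolled → 12.02.04.02. Scheduled 28%. Harrowgate agreement on 12.01.04.01: 12.02.04.02 not covered; Harrowgate agreement on 12.03.04: 12.02.04.02 not covered. → 28%.
Line D: zinc → 12.01; wire → 12.01.04; hot-rolled → 12.01.04.01. Scheduled 23%. Javaros agreement on 12.01: CTH not met. → 23%.
Sum: 4% + 30% + 28% + 23% = 85%.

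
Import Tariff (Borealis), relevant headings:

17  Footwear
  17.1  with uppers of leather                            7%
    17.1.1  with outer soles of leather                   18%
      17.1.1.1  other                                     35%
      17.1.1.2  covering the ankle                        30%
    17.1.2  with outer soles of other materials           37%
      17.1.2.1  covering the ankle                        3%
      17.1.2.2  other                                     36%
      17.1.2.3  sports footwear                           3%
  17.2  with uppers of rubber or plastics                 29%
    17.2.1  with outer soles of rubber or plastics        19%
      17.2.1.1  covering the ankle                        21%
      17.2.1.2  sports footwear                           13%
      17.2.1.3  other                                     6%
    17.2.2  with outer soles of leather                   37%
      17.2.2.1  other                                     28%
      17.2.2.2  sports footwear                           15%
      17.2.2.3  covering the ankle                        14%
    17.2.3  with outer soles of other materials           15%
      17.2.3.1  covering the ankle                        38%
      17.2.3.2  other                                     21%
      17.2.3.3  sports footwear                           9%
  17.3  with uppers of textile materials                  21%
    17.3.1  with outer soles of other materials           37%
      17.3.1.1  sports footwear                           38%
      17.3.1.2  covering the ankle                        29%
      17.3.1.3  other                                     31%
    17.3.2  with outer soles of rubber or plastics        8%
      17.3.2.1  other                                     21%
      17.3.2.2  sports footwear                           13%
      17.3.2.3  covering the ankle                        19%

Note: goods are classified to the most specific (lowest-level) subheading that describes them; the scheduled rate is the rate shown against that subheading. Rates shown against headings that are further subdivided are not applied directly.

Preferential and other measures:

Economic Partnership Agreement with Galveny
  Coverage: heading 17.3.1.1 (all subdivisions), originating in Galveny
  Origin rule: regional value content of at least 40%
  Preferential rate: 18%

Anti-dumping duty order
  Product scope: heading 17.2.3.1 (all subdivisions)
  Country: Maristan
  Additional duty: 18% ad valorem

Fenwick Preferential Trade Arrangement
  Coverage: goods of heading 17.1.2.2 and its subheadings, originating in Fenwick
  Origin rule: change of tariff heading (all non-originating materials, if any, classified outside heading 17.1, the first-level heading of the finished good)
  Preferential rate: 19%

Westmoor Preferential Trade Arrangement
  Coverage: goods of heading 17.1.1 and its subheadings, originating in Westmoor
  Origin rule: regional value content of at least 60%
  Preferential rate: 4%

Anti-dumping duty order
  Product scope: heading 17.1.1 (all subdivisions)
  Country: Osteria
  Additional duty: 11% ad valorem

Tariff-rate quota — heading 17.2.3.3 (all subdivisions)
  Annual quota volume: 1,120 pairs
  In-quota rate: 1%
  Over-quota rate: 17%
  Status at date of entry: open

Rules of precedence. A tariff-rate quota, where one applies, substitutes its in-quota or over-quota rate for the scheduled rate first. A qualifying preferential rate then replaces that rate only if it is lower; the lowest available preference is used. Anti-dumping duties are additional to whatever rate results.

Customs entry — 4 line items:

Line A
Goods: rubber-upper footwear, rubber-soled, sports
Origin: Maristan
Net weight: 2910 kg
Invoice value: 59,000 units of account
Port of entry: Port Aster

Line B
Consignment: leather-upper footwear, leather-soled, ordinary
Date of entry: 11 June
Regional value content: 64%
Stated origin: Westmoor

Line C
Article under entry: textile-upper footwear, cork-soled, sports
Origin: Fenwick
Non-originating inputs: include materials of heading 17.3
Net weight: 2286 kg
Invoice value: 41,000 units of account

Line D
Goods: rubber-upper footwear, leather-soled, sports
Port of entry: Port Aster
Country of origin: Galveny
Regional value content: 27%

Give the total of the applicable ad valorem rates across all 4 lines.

70%

Line A: rubber-upper → 17.2; rubber-soled → 17.2.1; sports → 17.2.1.2. Scheduled 13%. No special measure applies. → 13%.
Line B: leather-upper → 17.1; leather-soled → 17.1.1; ordinary → 17.1.1.1. Scheduled 35%. Westmoor agreement on 17.1.1: RVC ≥ 60% → 4% available; preferential 4%. → 4%.
Line C: textile-upper → 17.3; cork-soled → 17.3.1; sports → 17.3.1.1. Scheduled 38%. Fenwick agreement on 17.1.2.2: 17.3.1.1 not covered. → 38%.
Line D: rubber-upper → 17.2; leather-soled → 17.2.2; sports → 17.2.2.2. Scheduled 15%. Galveny agreement on 17.3.1.1: 17.2.2.2 not covered. → 15%.
Sum: 13% + 4% + 38% + 15% = 70%.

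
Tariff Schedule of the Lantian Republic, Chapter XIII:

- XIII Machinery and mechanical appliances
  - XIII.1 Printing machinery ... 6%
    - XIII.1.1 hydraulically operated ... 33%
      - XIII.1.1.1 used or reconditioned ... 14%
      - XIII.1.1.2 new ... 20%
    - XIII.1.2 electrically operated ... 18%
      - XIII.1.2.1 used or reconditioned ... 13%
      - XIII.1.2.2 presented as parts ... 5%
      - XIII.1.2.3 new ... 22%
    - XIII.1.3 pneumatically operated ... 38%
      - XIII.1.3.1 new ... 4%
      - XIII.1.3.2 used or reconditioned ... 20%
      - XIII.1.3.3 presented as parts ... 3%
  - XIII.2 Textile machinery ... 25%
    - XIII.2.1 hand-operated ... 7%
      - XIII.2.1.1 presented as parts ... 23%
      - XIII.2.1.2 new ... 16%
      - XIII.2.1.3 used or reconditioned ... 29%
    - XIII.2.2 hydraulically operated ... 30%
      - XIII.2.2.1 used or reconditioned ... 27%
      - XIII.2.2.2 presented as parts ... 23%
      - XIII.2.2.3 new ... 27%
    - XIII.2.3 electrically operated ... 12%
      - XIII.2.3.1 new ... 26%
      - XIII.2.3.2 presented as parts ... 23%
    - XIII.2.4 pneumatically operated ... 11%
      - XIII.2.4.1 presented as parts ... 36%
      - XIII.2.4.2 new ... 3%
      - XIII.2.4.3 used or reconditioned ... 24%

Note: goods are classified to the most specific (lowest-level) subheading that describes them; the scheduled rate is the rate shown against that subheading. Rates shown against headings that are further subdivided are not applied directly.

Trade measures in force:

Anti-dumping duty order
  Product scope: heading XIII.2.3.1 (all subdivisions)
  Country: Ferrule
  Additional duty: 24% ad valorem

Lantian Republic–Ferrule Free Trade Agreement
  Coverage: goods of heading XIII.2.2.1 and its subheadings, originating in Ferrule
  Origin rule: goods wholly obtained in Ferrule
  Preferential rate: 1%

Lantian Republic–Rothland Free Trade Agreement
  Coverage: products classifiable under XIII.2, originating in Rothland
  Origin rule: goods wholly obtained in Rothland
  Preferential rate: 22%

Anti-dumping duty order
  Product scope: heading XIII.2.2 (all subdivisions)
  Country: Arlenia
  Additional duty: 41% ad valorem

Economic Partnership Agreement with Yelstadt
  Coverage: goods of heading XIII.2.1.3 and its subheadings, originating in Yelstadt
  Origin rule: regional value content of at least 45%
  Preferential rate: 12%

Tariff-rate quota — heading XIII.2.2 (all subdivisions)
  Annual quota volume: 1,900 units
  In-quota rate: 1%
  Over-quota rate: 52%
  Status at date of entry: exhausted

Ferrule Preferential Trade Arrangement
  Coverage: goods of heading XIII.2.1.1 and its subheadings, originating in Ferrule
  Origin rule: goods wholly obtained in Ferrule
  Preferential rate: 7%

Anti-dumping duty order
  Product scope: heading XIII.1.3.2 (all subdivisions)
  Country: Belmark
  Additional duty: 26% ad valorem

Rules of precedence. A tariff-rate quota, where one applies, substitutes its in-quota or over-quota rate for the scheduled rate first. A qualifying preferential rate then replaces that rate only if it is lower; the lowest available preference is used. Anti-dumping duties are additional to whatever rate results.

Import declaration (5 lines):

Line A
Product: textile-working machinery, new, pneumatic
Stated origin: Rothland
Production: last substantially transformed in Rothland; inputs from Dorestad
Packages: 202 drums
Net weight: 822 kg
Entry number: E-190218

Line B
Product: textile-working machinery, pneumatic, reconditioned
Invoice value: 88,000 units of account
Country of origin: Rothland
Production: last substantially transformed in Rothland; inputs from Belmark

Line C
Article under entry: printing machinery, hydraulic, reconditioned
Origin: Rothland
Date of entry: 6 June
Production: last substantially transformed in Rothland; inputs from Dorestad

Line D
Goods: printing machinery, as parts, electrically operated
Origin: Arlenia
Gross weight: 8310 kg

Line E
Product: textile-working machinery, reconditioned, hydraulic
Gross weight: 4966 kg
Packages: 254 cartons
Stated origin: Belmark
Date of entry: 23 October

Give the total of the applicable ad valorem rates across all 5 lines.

Line A: textile-working → XIII.2; pneumatic → XIII.2.4; new → XIII.2.4.2. Scheduled 3%. Rothland agreement on XIII.2: not wholly obtained. → 3%.
Line B: textile-working → XIII.2; pneumatic → XIII.2.4; reconditioned → XIII.2.4.3. Scheduled 24%. Rothland agreement on XIII.2: not wholly obtained. → 24%.
Line C: printing → XIII.1; hydraulic → XIII.1.1; reconditioned → XIII.1.1.1. Scheduled 14%. Rothland agreement on XIII.2: XIII.1.1.1 not covered. → 14%.
Line D: printing → XIII.1; electrically operated → XIII.1.2; as parts → XIII.1.2.2. Scheduled 5%. No special measure applies. → 5%.
Line E: textile-working → XIII.2; hydraulic → XIII.2.2; reconditioned → XIII.2.2.1. Scheduled 27%. quota on XIII.2.2 exhausted → over-quota 52%. → 52%.
Sum: 3% + 24% + 14% + 5% + 52% = 98%.

98%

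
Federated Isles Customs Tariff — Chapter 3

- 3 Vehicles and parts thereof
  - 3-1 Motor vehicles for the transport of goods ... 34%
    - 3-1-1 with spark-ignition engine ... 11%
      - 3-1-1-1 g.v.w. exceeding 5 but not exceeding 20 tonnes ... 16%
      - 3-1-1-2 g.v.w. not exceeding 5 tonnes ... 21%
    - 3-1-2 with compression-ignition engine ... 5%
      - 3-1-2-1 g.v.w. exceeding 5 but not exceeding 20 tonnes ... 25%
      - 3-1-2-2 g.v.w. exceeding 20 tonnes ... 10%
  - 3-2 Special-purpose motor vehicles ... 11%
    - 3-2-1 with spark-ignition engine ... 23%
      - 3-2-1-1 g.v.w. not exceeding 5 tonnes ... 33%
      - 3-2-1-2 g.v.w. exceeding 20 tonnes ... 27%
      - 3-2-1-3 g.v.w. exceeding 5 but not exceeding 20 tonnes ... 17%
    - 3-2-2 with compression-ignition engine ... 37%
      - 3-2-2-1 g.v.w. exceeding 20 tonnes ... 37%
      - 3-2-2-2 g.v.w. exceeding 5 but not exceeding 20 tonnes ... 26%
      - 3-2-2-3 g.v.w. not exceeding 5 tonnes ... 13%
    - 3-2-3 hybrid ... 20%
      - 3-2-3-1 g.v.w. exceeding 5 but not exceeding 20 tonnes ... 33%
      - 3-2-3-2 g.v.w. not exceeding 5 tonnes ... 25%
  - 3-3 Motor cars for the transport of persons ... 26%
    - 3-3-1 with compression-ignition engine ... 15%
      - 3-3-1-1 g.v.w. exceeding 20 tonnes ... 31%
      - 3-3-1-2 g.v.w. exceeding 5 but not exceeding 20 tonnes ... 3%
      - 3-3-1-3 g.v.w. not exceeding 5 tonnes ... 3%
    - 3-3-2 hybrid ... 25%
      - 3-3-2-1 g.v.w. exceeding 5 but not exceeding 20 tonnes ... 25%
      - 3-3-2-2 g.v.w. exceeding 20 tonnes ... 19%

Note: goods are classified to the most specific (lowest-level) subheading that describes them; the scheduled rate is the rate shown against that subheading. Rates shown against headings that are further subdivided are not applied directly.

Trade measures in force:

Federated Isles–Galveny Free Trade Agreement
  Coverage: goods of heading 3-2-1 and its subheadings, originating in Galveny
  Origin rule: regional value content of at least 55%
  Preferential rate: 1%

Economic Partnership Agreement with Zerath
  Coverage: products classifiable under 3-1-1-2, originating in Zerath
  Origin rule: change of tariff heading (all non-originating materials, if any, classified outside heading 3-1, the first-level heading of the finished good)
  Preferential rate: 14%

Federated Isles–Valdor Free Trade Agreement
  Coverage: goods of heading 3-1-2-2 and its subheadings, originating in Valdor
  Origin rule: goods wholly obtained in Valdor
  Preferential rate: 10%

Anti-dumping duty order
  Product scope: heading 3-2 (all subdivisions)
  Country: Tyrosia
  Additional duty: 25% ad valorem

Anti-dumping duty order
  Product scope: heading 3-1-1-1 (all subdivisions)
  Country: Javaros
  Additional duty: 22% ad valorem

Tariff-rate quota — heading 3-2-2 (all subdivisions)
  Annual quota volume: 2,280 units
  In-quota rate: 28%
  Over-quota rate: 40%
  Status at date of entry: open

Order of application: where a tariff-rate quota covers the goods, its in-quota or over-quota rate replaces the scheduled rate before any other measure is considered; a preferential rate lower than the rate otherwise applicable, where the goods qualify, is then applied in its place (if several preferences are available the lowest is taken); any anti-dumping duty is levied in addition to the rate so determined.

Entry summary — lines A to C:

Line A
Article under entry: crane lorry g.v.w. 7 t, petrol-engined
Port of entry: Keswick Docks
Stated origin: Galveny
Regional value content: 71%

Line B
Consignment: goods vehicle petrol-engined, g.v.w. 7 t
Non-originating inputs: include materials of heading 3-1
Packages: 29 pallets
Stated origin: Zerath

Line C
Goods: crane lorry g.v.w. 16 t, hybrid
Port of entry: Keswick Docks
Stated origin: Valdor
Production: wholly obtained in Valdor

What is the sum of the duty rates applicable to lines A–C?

50%

Line A: crane lorry → 3-2; petrol-engined → 3-2-1; g.v.w. 7 t → 3-2-1-3. Scheduled 17%. Galveny agreement on 3-2-1: RVC ≥ 55% → 1% available; preferential 1%. → 1%.
Line B: goods vehicle → 3-1; petrol-engined → 3-1-1; g.v.w. 7 t → 3-1-1-1. Scheduled 16%. Zerath agreement on 3-1-1-2: 3-1-1-1 not covered. → 16%.
Line C: crane lorry → 3-2; hybrid → 3-2-3; g.v.w. 16 t → 3-2-3-1. Scheduled 33%. Valdor agreement on 3-1-2-2: 3-2-3-1 not covered. → 33%.
Sum: 1% + 16% + 33% = 50%.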